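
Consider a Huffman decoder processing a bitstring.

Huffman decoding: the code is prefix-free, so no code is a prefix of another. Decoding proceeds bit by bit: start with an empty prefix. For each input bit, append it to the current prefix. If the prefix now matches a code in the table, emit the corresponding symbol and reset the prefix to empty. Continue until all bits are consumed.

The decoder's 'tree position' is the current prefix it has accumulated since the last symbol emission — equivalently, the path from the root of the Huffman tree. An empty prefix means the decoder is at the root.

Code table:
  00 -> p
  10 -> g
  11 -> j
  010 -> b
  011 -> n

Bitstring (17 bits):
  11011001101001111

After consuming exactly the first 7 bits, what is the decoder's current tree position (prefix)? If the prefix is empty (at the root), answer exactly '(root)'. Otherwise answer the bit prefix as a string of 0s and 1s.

Bit 0: prefix='1' (no match yet)
Bit 1: prefix='11' -> emit 'j', reset
Bit 2: prefix='0' (no match yet)
Bit 3: prefix='01' (no match yet)
Bit 4: prefix='011' -> emit 'n', reset
Bit 5: prefix='0' (no match yet)
Bit 6: prefix='00' -> emit 'p', reset

Answer: (root)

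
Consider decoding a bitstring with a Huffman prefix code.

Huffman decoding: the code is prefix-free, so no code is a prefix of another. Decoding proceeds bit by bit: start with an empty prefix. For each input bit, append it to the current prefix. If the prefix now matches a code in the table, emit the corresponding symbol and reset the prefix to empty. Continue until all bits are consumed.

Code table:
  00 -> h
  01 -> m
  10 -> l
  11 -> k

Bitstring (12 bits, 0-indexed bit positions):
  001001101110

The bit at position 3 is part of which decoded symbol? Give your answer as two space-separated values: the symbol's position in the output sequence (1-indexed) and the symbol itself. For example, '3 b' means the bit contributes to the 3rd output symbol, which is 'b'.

Answer: 2 l

Derivation:
Bit 0: prefix='0' (no match yet)
Bit 1: prefix='00' -> emit 'h', reset
Bit 2: prefix='1' (no match yet)
Bit 3: prefix='10' -> emit 'l', reset
Bit 4: prefix='0' (no match yet)
Bit 5: prefix='01' -> emit 'm', reset
Bit 6: prefix='1' (no match yet)
Bit 7: prefix='10' -> emit 'l', reset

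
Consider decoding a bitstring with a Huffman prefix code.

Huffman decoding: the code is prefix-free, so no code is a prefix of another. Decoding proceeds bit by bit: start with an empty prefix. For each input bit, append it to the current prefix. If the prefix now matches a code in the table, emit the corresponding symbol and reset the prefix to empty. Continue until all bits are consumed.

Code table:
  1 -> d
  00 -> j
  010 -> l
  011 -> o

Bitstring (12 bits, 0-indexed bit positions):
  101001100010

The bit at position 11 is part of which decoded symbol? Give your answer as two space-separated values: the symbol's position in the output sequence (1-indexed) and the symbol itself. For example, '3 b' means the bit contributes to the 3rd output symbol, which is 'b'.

Bit 0: prefix='1' -> emit 'd', reset
Bit 1: prefix='0' (no match yet)
Bit 2: prefix='01' (no match yet)
Bit 3: prefix='010' -> emit 'l', reset
Bit 4: prefix='0' (no match yet)
Bit 5: prefix='01' (no match yet)
Bit 6: prefix='011' -> emit 'o', reset
Bit 7: prefix='0' (no match yet)
Bit 8: prefix='00' -> emit 'j', reset
Bit 9: prefix='0' (no match yet)
Bit 10: prefix='01' (no match yet)
Bit 11: prefix='010' -> emit 'l', reset

Answer: 5 l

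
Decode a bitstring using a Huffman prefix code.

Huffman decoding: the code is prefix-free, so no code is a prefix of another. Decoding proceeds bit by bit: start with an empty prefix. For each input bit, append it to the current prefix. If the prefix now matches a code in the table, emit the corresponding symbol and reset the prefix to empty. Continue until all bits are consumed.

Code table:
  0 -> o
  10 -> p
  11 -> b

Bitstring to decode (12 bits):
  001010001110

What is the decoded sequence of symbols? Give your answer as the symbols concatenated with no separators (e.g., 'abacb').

Bit 0: prefix='0' -> emit 'o', reset
Bit 1: prefix='0' -> emit 'o', reset
Bit 2: prefix='1' (no match yet)
Bit 3: prefix='10' -> emit 'p', reset
Bit 4: prefix='1' (no match yet)
Bit 5: prefix='10' -> emit 'p', reset
Bit 6: prefix='0' -> emit 'o', reset
Bit 7: prefix='0' -> emit 'o', reset
Bit 8: prefix='1' (no match yet)
Bit 9: prefix='11' -> emit 'b', reset
Bit 10: prefix='1' (no match yet)
Bit 11: prefix='10' -> emit 'p', reset

Answer: ooppoobp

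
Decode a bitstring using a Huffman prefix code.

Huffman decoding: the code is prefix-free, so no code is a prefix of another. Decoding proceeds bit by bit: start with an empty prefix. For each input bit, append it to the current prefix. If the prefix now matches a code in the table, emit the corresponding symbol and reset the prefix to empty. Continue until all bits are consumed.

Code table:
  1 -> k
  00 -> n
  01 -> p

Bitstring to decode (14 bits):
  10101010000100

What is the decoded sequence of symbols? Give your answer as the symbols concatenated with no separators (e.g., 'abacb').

Bit 0: prefix='1' -> emit 'k', reset
Bit 1: prefix='0' (no match yet)
Bit 2: prefix='01' -> emit 'p', reset
Bit 3: prefix='0' (no match yet)
Bit 4: prefix='01' -> emit 'p', reset
Bit 5: prefix='0' (no match yet)
Bit 6: prefix='01' -> emit 'p', reset
Bit 7: prefix='0' (no match yet)
Bit 8: prefix='00' -> emit 'n', reset
Bit 9: prefix='0' (no match yet)
Bit 10: prefix='00' -> emit 'n', reset
Bit 11: prefix='1' -> emit 'k', reset
Bit 12: prefix='0' (no match yet)
Bit 13: prefix='00' -> emit 'n', reset

Answer: kpppnnkn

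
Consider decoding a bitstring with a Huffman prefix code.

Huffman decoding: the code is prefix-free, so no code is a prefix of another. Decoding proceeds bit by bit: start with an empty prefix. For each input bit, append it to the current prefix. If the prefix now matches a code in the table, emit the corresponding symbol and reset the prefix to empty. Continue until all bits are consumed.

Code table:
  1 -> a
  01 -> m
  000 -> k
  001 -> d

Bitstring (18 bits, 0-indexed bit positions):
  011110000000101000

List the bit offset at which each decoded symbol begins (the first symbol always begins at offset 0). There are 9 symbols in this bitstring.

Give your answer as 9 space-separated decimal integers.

Bit 0: prefix='0' (no match yet)
Bit 1: prefix='01' -> emit 'm', reset
Bit 2: prefix='1' -> emit 'a', reset
Bit 3: prefix='1' -> emit 'a', reset
Bit 4: prefix='1' -> emit 'a', reset
Bit 5: prefix='0' (no match yet)
Bit 6: prefix='00' (no match yet)
Bit 7: prefix='000' -> emit 'k', reset
Bit 8: prefix='0' (no match yet)
Bit 9: prefix='00' (no match yet)
Bit 10: prefix='000' -> emit 'k', reset
Bit 11: prefix='0' (no match yet)
Bit 12: prefix='01' -> emit 'm', reset
Bit 13: prefix='0' (no match yet)
Bit 14: prefix='01' -> emit 'm', reset
Bit 15: prefix='0' (no match yet)
Bit 16: prefix='00' (no match yet)
Bit 17: prefix='000' -> emit 'k', reset

Answer: 0 2 3 4 5 8 11 13 15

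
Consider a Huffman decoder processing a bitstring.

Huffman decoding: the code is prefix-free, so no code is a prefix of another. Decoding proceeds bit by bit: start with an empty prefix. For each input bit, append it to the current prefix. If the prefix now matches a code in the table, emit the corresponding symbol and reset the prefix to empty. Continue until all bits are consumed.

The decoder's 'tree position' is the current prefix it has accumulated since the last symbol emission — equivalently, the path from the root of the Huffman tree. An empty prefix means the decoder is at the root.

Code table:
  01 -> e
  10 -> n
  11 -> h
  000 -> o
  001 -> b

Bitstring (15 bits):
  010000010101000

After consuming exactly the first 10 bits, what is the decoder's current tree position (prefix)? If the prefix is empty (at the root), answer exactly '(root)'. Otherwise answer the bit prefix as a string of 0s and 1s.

Answer: (root)

Derivation:
Bit 0: prefix='0' (no match yet)
Bit 1: prefix='01' -> emit 'e', reset
Bit 2: prefix='0' (no match yet)
Bit 3: prefix='00' (no match yet)
Bit 4: prefix='000' -> emit 'o', reset
Bit 5: prefix='0' (no match yet)
Bit 6: prefix='00' (no match yet)
Bit 7: prefix='001' -> emit 'b', reset
Bit 8: prefix='0' (no match yet)
Bit 9: prefix='01' -> emit 'e', reset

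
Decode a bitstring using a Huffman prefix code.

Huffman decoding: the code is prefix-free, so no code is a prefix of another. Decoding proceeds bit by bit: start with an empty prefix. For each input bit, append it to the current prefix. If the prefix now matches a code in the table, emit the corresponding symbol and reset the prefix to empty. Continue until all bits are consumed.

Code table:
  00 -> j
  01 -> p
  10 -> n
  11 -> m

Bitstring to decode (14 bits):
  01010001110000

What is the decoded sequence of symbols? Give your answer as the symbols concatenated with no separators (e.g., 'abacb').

Answer: ppjpmjj

Derivation:
Bit 0: prefix='0' (no match yet)
Bit 1: prefix='01' -> emit 'p', reset
Bit 2: prefix='0' (no match yet)
Bit 3: prefix='01' -> emit 'p', reset
Bit 4: prefix='0' (no match yet)
Bit 5: prefix='00' -> emit 'j', reset
Bit 6: prefix='0' (no match yet)
Bit 7: prefix='01' -> emit 'p', reset
Bit 8: prefix='1' (no match yet)
Bit 9: prefix='11' -> emit 'm', reset
Bit 10: prefix='0' (no match yet)
Bit 11: prefix='00' -> emit 'j', reset
Bit 12: prefix='0' (no match yet)
Bit 13: prefix='00' -> emit 'j', reset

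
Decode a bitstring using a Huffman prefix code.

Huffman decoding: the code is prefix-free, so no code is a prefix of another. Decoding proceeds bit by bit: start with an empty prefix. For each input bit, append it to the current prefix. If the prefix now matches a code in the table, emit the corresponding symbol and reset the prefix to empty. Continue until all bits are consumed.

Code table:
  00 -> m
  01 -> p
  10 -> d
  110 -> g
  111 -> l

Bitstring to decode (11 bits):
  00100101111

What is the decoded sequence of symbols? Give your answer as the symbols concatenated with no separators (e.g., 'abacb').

Answer: mdppl

Derivation:
Bit 0: prefix='0' (no match yet)
Bit 1: prefix='00' -> emit 'm', reset
Bit 2: prefix='1' (no match yet)
Bit 3: prefix='10' -> emit 'd', reset
Bit 4: prefix='0' (no match yet)
Bit 5: prefix='01' -> emit 'p', reset
Bit 6: prefix='0' (no match yet)
Bit 7: prefix='01' -> emit 'p', reset
Bit 8: prefix='1' (no match yet)
Bit 9: prefix='11' (no match yet)
Bit 10: prefix='111' -> emit 'l', reset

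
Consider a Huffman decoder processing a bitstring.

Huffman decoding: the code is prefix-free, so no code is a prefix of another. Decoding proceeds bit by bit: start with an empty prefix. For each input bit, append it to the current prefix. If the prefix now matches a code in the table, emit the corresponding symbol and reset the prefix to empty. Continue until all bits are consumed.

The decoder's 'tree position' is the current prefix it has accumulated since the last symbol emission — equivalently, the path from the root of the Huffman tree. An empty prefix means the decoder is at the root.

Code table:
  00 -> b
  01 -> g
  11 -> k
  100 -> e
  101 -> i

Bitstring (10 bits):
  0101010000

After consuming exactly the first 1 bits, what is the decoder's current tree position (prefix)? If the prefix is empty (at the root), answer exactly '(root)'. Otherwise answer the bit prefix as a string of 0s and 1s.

Bit 0: prefix='0' (no match yet)

Answer: 0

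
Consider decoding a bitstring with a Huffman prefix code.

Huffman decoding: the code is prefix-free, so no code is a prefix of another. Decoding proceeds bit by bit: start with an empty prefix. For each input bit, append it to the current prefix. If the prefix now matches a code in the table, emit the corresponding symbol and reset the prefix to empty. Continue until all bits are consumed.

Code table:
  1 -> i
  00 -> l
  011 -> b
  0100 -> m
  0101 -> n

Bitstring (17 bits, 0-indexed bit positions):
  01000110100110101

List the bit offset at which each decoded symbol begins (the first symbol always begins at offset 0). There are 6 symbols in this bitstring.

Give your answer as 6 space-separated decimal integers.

Bit 0: prefix='0' (no match yet)
Bit 1: prefix='01' (no match yet)
Bit 2: prefix='010' (no match yet)
Bit 3: prefix='0100' -> emit 'm', reset
Bit 4: prefix='0' (no match yet)
Bit 5: prefix='01' (no match yet)
Bit 6: prefix='011' -> emit 'b', reset
Bit 7: prefix='0' (no match yet)
Bit 8: prefix='01' (no match yet)
Bit 9: prefix='010' (no match yet)
Bit 10: prefix='0100' -> emit 'm', reset
Bit 11: prefix='1' -> emit 'i', reset
Bit 12: prefix='1' -> emit 'i', reset
Bit 13: prefix='0' (no match yet)
Bit 14: prefix='01' (no match yet)
Bit 15: prefix='010' (no match yet)
Bit 16: prefix='0101' -> emit 'n', reset

Answer: 0 4 7 11 12 13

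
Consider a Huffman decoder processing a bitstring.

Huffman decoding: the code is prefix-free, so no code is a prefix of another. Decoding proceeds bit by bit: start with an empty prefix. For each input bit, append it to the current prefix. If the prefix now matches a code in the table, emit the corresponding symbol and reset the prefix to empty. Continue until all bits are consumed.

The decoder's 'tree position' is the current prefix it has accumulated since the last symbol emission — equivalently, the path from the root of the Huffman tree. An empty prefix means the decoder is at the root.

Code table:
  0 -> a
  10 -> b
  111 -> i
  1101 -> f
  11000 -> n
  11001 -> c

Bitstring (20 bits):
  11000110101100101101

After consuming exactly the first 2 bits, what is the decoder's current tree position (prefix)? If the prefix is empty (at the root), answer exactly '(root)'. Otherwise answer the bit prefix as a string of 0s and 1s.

Bit 0: prefix='1' (no match yet)
Bit 1: prefix='11' (no match yet)

Answer: 11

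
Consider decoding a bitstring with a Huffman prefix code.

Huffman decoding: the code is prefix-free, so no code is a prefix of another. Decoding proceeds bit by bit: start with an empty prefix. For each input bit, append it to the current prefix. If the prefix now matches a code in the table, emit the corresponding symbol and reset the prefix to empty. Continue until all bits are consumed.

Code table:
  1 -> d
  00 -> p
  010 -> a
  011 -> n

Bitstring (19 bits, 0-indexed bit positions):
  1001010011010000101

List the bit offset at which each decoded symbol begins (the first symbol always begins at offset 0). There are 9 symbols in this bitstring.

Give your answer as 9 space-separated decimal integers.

Bit 0: prefix='1' -> emit 'd', reset
Bit 1: prefix='0' (no match yet)
Bit 2: prefix='00' -> emit 'p', reset
Bit 3: prefix='1' -> emit 'd', reset
Bit 4: prefix='0' (no match yet)
Bit 5: prefix='01' (no match yet)
Bit 6: prefix='010' -> emit 'a', reset
Bit 7: prefix='0' (no match yet)
Bit 8: prefix='01' (no match yet)
Bit 9: prefix='011' -> emit 'n', reset
Bit 10: prefix='0' (no match yet)
Bit 11: prefix='01' (no match yet)
Bit 12: prefix='010' -> emit 'a', reset
Bit 13: prefix='0' (no match yet)
Bit 14: prefix='00' -> emit 'p', reset
Bit 15: prefix='0' (no match yet)
Bit 16: prefix='01' (no match yet)
Bit 17: prefix='010' -> emit 'a', reset
Bit 18: prefix='1' -> emit 'd', reset

Answer: 0 1 3 4 7 10 13 15 18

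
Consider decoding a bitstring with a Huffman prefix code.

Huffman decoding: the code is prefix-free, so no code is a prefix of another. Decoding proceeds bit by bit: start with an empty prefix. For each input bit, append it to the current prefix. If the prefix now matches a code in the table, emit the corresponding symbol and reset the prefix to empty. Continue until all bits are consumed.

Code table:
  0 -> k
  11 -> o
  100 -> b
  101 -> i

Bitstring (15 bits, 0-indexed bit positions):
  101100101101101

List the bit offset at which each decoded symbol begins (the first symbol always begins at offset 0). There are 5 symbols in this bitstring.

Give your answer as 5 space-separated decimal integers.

Bit 0: prefix='1' (no match yet)
Bit 1: prefix='10' (no match yet)
Bit 2: prefix='101' -> emit 'i', reset
Bit 3: prefix='1' (no match yet)
Bit 4: prefix='10' (no match yet)
Bit 5: prefix='100' -> emit 'b', reset
Bit 6: prefix='1' (no match yet)
Bit 7: prefix='10' (no match yet)
Bit 8: prefix='101' -> emit 'i', reset
Bit 9: prefix='1' (no match yet)
Bit 10: prefix='10' (no match yet)
Bit 11: prefix='101' -> emit 'i', reset
Bit 12: prefix='1' (no match yet)
Bit 13: prefix='10' (no match yet)
Bit 14: prefix='101' -> emit 'i', reset

Answer: 0 3 6 9 12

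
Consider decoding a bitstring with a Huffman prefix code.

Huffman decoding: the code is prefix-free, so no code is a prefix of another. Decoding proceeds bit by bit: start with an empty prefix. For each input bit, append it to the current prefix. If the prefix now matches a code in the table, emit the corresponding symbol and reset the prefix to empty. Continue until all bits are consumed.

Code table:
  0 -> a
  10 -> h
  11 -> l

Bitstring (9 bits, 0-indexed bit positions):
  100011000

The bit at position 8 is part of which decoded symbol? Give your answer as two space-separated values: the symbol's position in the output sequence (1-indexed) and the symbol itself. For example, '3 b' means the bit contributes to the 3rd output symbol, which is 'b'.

Bit 0: prefix='1' (no match yet)
Bit 1: prefix='10' -> emit 'h', reset
Bit 2: prefix='0' -> emit 'a', reset
Bit 3: prefix='0' -> emit 'a', reset
Bit 4: prefix='1' (no match yet)
Bit 5: prefix='11' -> emit 'l', reset
Bit 6: prefix='0' -> emit 'a', reset
Bit 7: prefix='0' -> emit 'a', reset
Bit 8: prefix='0' -> emit 'a', reset

Answer: 7 a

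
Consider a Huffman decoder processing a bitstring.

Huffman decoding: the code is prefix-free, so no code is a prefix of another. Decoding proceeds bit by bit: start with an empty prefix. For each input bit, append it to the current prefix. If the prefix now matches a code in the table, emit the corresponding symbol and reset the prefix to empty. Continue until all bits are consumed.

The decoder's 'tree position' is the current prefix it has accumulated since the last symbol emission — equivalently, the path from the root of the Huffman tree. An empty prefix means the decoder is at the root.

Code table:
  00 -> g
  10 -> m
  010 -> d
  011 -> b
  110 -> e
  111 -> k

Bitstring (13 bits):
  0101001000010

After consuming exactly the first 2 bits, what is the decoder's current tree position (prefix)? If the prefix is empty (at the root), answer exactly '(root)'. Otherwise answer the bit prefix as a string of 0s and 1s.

Bit 0: prefix='0' (no match yet)
Bit 1: prefix='01' (no match yet)

Answer: 01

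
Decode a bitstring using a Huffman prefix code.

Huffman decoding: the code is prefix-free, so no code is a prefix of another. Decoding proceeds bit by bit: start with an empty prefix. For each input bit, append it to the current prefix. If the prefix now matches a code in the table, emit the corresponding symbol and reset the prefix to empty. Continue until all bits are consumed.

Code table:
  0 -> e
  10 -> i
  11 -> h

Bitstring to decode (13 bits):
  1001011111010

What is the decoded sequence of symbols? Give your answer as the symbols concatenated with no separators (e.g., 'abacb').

Bit 0: prefix='1' (no match yet)
Bit 1: prefix='10' -> emit 'i', reset
Bit 2: prefix='0' -> emit 'e', reset
Bit 3: prefix='1' (no match yet)
Bit 4: prefix='10' -> emit 'i', reset
Bit 5: prefix='1' (no match yet)
Bit 6: prefix='11' -> emit 'h', reset
Bit 7: prefix='1' (no match yet)
Bit 8: prefix='11' -> emit 'h', reset
Bit 9: prefix='1' (no match yet)
Bit 10: prefix='10' -> emit 'i', reset
Bit 11: prefix='1' (no match yet)
Bit 12: prefix='10' -> emit 'i', reset

Answer: ieihhii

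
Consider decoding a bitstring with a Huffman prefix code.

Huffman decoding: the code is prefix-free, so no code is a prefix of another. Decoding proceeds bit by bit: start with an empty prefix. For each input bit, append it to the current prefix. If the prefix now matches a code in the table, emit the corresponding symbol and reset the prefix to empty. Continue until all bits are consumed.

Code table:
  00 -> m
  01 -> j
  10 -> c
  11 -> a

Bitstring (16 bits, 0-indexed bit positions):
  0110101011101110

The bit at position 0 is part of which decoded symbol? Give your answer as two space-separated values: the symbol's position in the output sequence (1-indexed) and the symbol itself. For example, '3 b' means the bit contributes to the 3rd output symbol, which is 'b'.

Answer: 1 j

Derivation:
Bit 0: prefix='0' (no match yet)
Bit 1: prefix='01' -> emit 'j', reset
Bit 2: prefix='1' (no match yet)
Bit 3: prefix='10' -> emit 'c', reset
Bit 4: prefix='1' (no match yet)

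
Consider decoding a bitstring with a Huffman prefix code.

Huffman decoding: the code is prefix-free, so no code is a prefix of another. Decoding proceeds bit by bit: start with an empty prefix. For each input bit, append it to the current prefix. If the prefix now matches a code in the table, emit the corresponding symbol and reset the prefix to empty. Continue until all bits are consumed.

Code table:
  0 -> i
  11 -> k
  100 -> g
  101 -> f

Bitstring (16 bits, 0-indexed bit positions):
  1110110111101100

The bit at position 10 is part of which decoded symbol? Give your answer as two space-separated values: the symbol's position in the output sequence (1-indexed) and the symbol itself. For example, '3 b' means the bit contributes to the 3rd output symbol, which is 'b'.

Answer: 5 f

Derivation:
Bit 0: prefix='1' (no match yet)
Bit 1: prefix='11' -> emit 'k', reset
Bit 2: prefix='1' (no match yet)
Bit 3: prefix='10' (no match yet)
Bit 4: prefix='101' -> emit 'f', reset
Bit 5: prefix='1' (no match yet)
Bit 6: prefix='10' (no match yet)
Bit 7: prefix='101' -> emit 'f', reset
Bit 8: prefix='1' (no match yet)
Bit 9: prefix='11' -> emit 'k', reset
Bit 10: prefix='1' (no match yet)
Bit 11: prefix='10' (no match yet)
Bit 12: prefix='101' -> emit 'f', reset
Bit 13: prefix='1' (no match yet)
Bit 14: prefix='10' (no match yet)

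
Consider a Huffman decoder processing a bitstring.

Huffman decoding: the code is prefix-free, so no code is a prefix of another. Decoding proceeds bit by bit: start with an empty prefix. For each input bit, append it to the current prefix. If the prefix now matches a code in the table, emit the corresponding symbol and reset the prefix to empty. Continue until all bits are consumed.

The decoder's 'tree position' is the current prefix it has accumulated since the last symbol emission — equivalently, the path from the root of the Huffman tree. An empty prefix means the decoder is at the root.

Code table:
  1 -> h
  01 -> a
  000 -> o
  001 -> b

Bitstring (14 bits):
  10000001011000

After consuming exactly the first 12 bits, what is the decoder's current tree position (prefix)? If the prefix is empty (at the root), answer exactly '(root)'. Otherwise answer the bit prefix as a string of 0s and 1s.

Bit 0: prefix='1' -> emit 'h', reset
Bit 1: prefix='0' (no match yet)
Bit 2: prefix='00' (no match yet)
Bit 3: prefix='000' -> emit 'o', reset
Bit 4: prefix='0' (no match yet)
Bit 5: prefix='00' (no match yet)
Bit 6: prefix='000' -> emit 'o', reset
Bit 7: prefix='1' -> emit 'h', reset
Bit 8: prefix='0' (no match yet)
Bit 9: prefix='01' -> emit 'a', reset
Bit 10: prefix='1' -> emit 'h', reset
Bit 11: prefix='0' (no match yet)

Answer: 0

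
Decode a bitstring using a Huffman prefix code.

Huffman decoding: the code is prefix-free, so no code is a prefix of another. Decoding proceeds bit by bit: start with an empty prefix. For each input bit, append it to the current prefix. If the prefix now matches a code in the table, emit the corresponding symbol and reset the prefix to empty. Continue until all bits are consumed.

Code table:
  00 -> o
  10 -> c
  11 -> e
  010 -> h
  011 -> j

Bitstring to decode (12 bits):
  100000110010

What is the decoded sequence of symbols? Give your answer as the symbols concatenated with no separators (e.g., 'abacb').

Bit 0: prefix='1' (no match yet)
Bit 1: prefix='10' -> emit 'c', reset
Bit 2: prefix='0' (no match yet)
Bit 3: prefix='00' -> emit 'o', reset
Bit 4: prefix='0' (no match yet)
Bit 5: prefix='00' -> emit 'o', reset
Bit 6: prefix='1' (no match yet)
Bit 7: prefix='11' -> emit 'e', reset
Bit 8: prefix='0' (no match yet)
Bit 9: prefix='00' -> emit 'o', reset
Bit 10: prefix='1' (no match yet)
Bit 11: prefix='10' -> emit 'c', reset

Answer: cooeoc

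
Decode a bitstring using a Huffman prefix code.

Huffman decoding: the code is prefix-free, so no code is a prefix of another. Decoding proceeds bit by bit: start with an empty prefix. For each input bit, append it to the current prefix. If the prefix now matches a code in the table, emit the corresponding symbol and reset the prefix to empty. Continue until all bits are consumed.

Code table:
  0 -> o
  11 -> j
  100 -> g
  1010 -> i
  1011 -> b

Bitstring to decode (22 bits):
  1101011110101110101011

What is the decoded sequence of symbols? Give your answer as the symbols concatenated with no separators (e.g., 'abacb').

Answer: jobjobib

Derivation:
Bit 0: prefix='1' (no match yet)
Bit 1: prefix='11' -> emit 'j', reset
Bit 2: prefix='0' -> emit 'o', reset
Bit 3: prefix='1' (no match yet)
Bit 4: prefix='10' (no match yet)
Bit 5: prefix='101' (no match yet)
Bit 6: prefix='1011' -> emit 'b', reset
Bit 7: prefix='1' (no match yet)
Bit 8: prefix='11' -> emit 'j', reset
Bit 9: prefix='0' -> emit 'o', reset
Bit 10: prefix='1' (no match yet)
Bit 11: prefix='10' (no match yet)
Bit 12: prefix='101' (no match yet)
Bit 13: prefix='1011' -> emit 'b', reset
Bit 14: prefix='1' (no match yet)
Bit 15: prefix='10' (no match yet)
Bit 16: prefix='101' (no match yet)
Bit 17: prefix='1010' -> emit 'i', reset
Bit 18: prefix='1' (no match yet)
Bit 19: prefix='10' (no match yet)
Bit 20: prefix='101' (no match yet)
Bit 21: prefix='1011' -> emit 'b', reset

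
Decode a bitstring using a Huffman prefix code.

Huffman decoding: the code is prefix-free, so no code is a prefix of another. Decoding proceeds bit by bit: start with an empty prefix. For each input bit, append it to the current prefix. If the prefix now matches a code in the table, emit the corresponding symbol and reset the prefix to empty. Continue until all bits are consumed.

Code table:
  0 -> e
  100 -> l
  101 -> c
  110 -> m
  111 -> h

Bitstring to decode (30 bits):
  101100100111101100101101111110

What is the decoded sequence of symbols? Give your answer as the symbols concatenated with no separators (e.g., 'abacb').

Bit 0: prefix='1' (no match yet)
Bit 1: prefix='10' (no match yet)
Bit 2: prefix='101' -> emit 'c', reset
Bit 3: prefix='1' (no match yet)
Bit 4: prefix='10' (no match yet)
Bit 5: prefix='100' -> emit 'l', reset
Bit 6: prefix='1' (no match yet)
Bit 7: prefix='10' (no match yet)
Bit 8: prefix='100' -> emit 'l', reset
Bit 9: prefix='1' (no match yet)
Bit 10: prefix='11' (no match yet)
Bit 11: prefix='111' -> emit 'h', reset
Bit 12: prefix='1' (no match yet)
Bit 13: prefix='10' (no match yet)
Bit 14: prefix='101' -> emit 'c', reset
Bit 15: prefix='1' (no match yet)
Bit 16: prefix='10' (no match yet)
Bit 17: prefix='100' -> emit 'l', reset
Bit 18: prefix='1' (no match yet)
Bit 19: prefix='10' (no match yet)
Bit 20: prefix='101' -> emit 'c', reset
Bit 21: prefix='1' (no match yet)
Bit 22: prefix='10' (no match yet)
Bit 23: prefix='101' -> emit 'c', reset
Bit 24: prefix='1' (no match yet)
Bit 25: prefix='11' (no match yet)
Bit 26: prefix='111' -> emit 'h', reset
Bit 27: prefix='1' (no match yet)
Bit 28: prefix='11' (no match yet)
Bit 29: prefix='110' -> emit 'm', reset

Answer: cllhclcchm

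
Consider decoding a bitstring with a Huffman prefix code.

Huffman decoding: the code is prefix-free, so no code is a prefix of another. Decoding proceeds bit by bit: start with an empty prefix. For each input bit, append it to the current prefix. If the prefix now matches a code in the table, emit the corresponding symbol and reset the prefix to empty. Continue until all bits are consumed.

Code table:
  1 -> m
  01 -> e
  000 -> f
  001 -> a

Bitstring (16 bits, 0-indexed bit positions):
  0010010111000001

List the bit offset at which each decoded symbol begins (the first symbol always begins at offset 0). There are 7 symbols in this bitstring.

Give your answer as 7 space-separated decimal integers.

Bit 0: prefix='0' (no match yet)
Bit 1: prefix='00' (no match yet)
Bit 2: prefix='001' -> emit 'a', reset
Bit 3: prefix='0' (no match yet)
Bit 4: prefix='00' (no match yet)
Bit 5: prefix='001' -> emit 'a', reset
Bit 6: prefix='0' (no match yet)
Bit 7: prefix='01' -> emit 'e', reset
Bit 8: prefix='1' -> emit 'm', reset
Bit 9: prefix='1' -> emit 'm', reset
Bit 10: prefix='0' (no match yet)
Bit 11: prefix='00' (no match yet)
Bit 12: prefix='000' -> emit 'f', reset
Bit 13: prefix='0' (no match yet)
Bit 14: prefix='00' (no match yet)
Bit 15: prefix='001' -> emit 'a', reset

Answer: 0 3 6 8 9 10 13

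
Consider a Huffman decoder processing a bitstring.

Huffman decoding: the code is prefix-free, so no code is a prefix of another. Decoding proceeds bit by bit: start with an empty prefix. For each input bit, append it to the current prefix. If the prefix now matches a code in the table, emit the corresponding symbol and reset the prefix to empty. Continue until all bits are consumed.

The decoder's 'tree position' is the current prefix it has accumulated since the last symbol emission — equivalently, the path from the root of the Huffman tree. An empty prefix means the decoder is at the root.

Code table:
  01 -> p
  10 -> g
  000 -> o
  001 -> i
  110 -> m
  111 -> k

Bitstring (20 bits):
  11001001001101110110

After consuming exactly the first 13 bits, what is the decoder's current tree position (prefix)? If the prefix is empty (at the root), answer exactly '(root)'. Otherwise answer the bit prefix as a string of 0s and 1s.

Bit 0: prefix='1' (no match yet)
Bit 1: prefix='11' (no match yet)
Bit 2: prefix='110' -> emit 'm', reset
Bit 3: prefix='0' (no match yet)
Bit 4: prefix='01' -> emit 'p', reset
Bit 5: prefix='0' (no match yet)
Bit 6: prefix='00' (no match yet)
Bit 7: prefix='001' -> emit 'i', reset
Bit 8: prefix='0' (no match yet)
Bit 9: prefix='00' (no match yet)
Bit 10: prefix='001' -> emit 'i', reset
Bit 11: prefix='1' (no match yet)
Bit 12: prefix='10' -> emit 'g', reset

Answer: (root)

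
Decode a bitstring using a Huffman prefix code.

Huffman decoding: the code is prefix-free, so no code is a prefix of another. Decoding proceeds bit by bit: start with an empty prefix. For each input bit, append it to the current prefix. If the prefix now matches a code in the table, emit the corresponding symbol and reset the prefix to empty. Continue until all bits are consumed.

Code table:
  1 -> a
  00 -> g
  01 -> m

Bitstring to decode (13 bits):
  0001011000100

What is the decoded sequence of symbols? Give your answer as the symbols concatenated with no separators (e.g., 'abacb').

Answer: gmmagmg

Derivation:
Bit 0: prefix='0' (no match yet)
Bit 1: prefix='00' -> emit 'g', reset
Bit 2: prefix='0' (no match yet)
Bit 3: prefix='01' -> emit 'm', reset
Bit 4: prefix='0' (no match yet)
Bit 5: prefix='01' -> emit 'm', reset
Bit 6: prefix='1' -> emit 'a', reset
Bit 7: prefix='0' (no match yet)
Bit 8: prefix='00' -> emit 'g', reset
Bit 9: prefix='0' (no match yet)
Bit 10: prefix='01' -> emit 'm', reset
Bit 11: prefix='0' (no match yet)
Bit 12: prefix='00' -> emit 'g', reset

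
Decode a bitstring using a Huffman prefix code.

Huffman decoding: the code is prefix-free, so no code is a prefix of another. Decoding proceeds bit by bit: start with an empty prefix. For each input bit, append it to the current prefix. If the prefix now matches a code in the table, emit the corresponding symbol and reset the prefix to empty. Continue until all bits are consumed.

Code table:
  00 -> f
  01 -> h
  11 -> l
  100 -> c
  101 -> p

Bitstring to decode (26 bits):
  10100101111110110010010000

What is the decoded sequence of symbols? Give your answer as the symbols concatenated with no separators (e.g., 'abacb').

Answer: pfpllpcccf

Derivation:
Bit 0: prefix='1' (no match yet)
Bit 1: prefix='10' (no match yet)
Bit 2: prefix='101' -> emit 'p', reset
Bit 3: prefix='0' (no match yet)
Bit 4: prefix='00' -> emit 'f', reset
Bit 5: prefix='1' (no match yet)
Bit 6: prefix='10' (no match yet)
Bit 7: prefix='101' -> emit 'p', reset
Bit 8: prefix='1' (no match yet)
Bit 9: prefix='11' -> emit 'l', reset
Bit 10: prefix='1' (no match yet)
Bit 11: prefix='11' -> emit 'l', reset
Bit 12: prefix='1' (no match yet)
Bit 13: prefix='10' (no match yet)
Bit 14: prefix='101' -> emit 'p', reset
Bit 15: prefix='1' (no match yet)
Bit 16: prefix='10' (no match yet)
Bit 17: prefix='100' -> emit 'c', reset
Bit 18: prefix='1' (no match yet)
Bit 19: prefix='10' (no match yet)
Bit 20: prefix='100' -> emit 'c', reset
Bit 21: prefix='1' (no match yet)
Bit 22: prefix='10' (no match yet)
Bit 23: prefix='100' -> emit 'c', reset
Bit 24: prefix='0' (no match yet)
Bit 25: prefix='00' -> emit 'f', reset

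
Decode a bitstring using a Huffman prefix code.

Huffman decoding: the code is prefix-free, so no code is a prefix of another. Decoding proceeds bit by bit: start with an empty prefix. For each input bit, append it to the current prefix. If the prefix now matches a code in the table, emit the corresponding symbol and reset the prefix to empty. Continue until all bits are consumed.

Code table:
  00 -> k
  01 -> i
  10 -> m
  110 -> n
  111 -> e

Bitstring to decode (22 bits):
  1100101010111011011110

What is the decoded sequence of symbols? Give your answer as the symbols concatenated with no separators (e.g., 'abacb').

Bit 0: prefix='1' (no match yet)
Bit 1: prefix='11' (no match yet)
Bit 2: prefix='110' -> emit 'n', reset
Bit 3: prefix='0' (no match yet)
Bit 4: prefix='01' -> emit 'i', reset
Bit 5: prefix='0' (no match yet)
Bit 6: prefix='01' -> emit 'i', reset
Bit 7: prefix='0' (no match yet)
Bit 8: prefix='01' -> emit 'i', reset
Bit 9: prefix='0' (no match yet)
Bit 10: prefix='01' -> emit 'i', reset
Bit 11: prefix='1' (no match yet)
Bit 12: prefix='11' (no match yet)
Bit 13: prefix='110' -> emit 'n', reset
Bit 14: prefix='1' (no match yet)
Bit 15: prefix='11' (no match yet)
Bit 16: prefix='110' -> emit 'n', reset
Bit 17: prefix='1' (no match yet)
Bit 18: prefix='11' (no match yet)
Bit 19: prefix='111' -> emit 'e', reset
Bit 20: prefix='1' (no match yet)
Bit 21: prefix='10' -> emit 'm', reset

Answer: niiiinnem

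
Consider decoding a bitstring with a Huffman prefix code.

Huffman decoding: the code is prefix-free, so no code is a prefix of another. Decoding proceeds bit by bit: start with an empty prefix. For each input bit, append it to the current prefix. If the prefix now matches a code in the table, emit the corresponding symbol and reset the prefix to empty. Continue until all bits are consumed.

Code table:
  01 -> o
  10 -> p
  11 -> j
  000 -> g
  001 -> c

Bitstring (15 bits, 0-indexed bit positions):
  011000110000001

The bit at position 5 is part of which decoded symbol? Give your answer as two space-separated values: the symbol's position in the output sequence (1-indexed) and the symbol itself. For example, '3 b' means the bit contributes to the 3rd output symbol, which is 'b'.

Bit 0: prefix='0' (no match yet)
Bit 1: prefix='01' -> emit 'o', reset
Bit 2: prefix='1' (no match yet)
Bit 3: prefix='10' -> emit 'p', reset
Bit 4: prefix='0' (no match yet)
Bit 5: prefix='00' (no match yet)
Bit 6: prefix='001' -> emit 'c', reset
Bit 7: prefix='1' (no match yet)
Bit 8: prefix='10' -> emit 'p', reset
Bit 9: prefix='0' (no match yet)

Answer: 3 c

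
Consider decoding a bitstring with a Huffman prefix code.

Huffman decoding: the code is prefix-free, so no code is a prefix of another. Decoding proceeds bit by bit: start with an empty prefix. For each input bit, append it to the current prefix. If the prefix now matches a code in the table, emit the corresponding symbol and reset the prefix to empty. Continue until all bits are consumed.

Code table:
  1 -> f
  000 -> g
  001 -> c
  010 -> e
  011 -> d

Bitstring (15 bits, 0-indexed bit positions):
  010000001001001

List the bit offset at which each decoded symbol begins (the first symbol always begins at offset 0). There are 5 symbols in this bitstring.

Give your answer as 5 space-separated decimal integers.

Answer: 0 3 6 9 12

Derivation:
Bit 0: prefix='0' (no match yet)
Bit 1: prefix='01' (no match yet)
Bit 2: prefix='010' -> emit 'e', reset
Bit 3: prefix='0' (no match yet)
Bit 4: prefix='00' (no match yet)
Bit 5: prefix='000' -> emit 'g', reset
Bit 6: prefix='0' (no match yet)
Bit 7: prefix='00' (no match yet)
Bit 8: prefix='001' -> emit 'c', reset
Bit 9: prefix='0' (no match yet)
Bit 10: prefix='00' (no match yet)
Bit 11: prefix='001' -> emit 'c', reset
Bit 12: prefix='0' (no match yet)
Bit 13: prefix='00' (no match yet)
Bit 14: prefix='001' -> emit 'c', reset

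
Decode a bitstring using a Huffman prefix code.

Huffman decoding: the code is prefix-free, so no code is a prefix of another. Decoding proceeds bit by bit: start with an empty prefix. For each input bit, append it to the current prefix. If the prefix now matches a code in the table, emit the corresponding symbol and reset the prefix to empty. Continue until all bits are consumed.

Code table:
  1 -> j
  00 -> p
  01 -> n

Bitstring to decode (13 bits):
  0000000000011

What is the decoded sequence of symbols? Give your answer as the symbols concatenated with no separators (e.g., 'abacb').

Answer: pppppnj

Derivation:
Bit 0: prefix='0' (no match yet)
Bit 1: prefix='00' -> emit 'p', reset
Bit 2: prefix='0' (no match yet)
Bit 3: prefix='00' -> emit 'p', reset
Bit 4: prefix='0' (no match yet)
Bit 5: prefix='00' -> emit 'p', reset
Bit 6: prefix='0' (no match yet)
Bit 7: prefix='00' -> emit 'p', reset
Bit 8: prefix='0' (no match yet)
Bit 9: prefix='00' -> emit 'p', reset
Bit 10: prefix='0' (no match yet)
Bit 11: prefix='01' -> emit 'n', reset
Bit 12: prefix='1' -> emit 'j', reset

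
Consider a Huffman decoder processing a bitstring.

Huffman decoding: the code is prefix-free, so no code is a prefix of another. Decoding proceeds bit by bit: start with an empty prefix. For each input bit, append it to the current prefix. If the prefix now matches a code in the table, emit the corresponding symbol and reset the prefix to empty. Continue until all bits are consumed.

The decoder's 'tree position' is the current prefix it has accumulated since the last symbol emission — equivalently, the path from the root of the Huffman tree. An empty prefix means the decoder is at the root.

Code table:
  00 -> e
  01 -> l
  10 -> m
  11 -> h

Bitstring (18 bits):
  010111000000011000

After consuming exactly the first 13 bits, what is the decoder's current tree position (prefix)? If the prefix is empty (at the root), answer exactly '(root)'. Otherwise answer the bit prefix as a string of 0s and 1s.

Answer: 0

Derivation:
Bit 0: prefix='0' (no match yet)
Bit 1: prefix='01' -> emit 'l', reset
Bit 2: prefix='0' (no match yet)
Bit 3: prefix='01' -> emit 'l', reset
Bit 4: prefix='1' (no match yet)
Bit 5: prefix='11' -> emit 'h', reset
Bit 6: prefix='0' (no match yet)
Bit 7: prefix='00' -> emit 'e', reset
Bit 8: prefix='0' (no match yet)
Bit 9: prefix='00' -> emit 'e', reset
Bit 10: prefix='0' (no match yet)
Bit 11: prefix='00' -> emit 'e', reset
Bit 12: prefix='0' (no match yet)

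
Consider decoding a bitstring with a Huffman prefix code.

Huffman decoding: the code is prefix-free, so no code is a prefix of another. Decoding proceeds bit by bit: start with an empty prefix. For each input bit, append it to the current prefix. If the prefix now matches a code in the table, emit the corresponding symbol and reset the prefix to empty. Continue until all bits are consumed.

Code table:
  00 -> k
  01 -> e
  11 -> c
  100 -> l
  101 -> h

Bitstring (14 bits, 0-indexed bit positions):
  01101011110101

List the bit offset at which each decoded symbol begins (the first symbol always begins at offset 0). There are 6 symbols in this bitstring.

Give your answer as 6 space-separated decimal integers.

Bit 0: prefix='0' (no match yet)
Bit 1: prefix='01' -> emit 'e', reset
Bit 2: prefix='1' (no match yet)
Bit 3: prefix='10' (no match yet)
Bit 4: prefix='101' -> emit 'h', reset
Bit 5: prefix='0' (no match yet)
Bit 6: prefix='01' -> emit 'e', reset
Bit 7: prefix='1' (no match yet)
Bit 8: prefix='11' -> emit 'c', reset
Bit 9: prefix='1' (no match yet)
Bit 10: prefix='10' (no match yet)
Bit 11: prefix='101' -> emit 'h', reset
Bit 12: prefix='0' (no match yet)
Bit 13: prefix='01' -> emit 'e', reset

Answer: 0 2 5 7 9 12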